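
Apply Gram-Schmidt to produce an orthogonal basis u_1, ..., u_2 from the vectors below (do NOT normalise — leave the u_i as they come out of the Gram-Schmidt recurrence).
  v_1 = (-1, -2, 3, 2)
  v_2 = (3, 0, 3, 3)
Orthogonal basis:
  u_1 = (-1, -2, 3, 2)
  u_2 = (11/3, 4/3, 1, 5/3)

Apply the Gram-Schmidt recurrence
  u_1 = v_1
  u_i = v_i − Σ_{j<i} ((v_i · u_j) / (u_j · u_j)) · u_j.

Step by step this gives:
  u_1 = (-1, -2, 3, 2)
  u_2 = (11/3, 4/3, 1, 5/3)

Orthogonality check:
  u_2 · u_1 = 0 (should be 0)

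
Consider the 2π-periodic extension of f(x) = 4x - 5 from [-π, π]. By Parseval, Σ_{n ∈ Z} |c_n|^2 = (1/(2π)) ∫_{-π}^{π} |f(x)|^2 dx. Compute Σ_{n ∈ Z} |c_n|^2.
Σ |c_n|^2 = 16π^2/3 + 25

Expand and integrate term by term over [-π, π]:
  ∫ (4x)^2 dx = 16·(2π^3/3); ∫ 2·4·(-5)·x dx = 0 (odd integrand); ∫ (-5)^2 dx = 25·2π.
So (1/(2π)) ∫_{-π}^{π} (4x - 5)^2 dx = 16π^2/3 + 25 = 16π^2/3 + 25.
Parseval ⇒ Σ |c_n|^2 = 16π^2/3 + 25.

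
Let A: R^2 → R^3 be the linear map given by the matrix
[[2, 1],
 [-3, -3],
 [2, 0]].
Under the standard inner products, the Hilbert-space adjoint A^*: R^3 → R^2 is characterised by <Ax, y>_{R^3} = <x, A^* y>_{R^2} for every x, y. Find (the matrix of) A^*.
A^* = A^T =
[[2, -3, 2],
 [1, -3, 0]]

For real matrices with standard dot products, the defining identity <Ax, y> = <x, A^* y> gives (Ax)^T y = x^T (A^*) y, i.e. x^T A^T y = x^T (A^*) y. Since this holds for all x, y, we must have A^* = A^T. Therefore
A^* =
[[2, -3, 2],
 [1, -3, 0]].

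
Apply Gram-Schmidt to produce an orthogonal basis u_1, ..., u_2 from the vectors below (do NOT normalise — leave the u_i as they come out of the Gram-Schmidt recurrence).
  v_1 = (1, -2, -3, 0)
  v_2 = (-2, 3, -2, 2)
Orthogonal basis:
  u_1 = (1, -2, -3, 0)
  u_2 = (-13/7, 19/7, -17/7, 2)

Apply the Gram-Schmidt recurrence
  u_1 = v_1
  u_i = v_i − Σ_{j<i} ((v_i · u_j) / (u_j · u_j)) · u_j.

Step by step this gives:
  u_1 = (1, -2, -3, 0)
  u_2 = (-13/7, 19/7, -17/7, 2)

Orthogonality check:
  u_2 · u_1 = 0 (should be 0)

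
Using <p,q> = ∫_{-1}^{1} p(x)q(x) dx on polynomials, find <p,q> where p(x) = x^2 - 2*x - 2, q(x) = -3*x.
<p,q> = 4

Expand the product: p(x)·q(x) = -3*x^3 + 6*x^2 + 6*x.
∫_{-1}^{1} of each monomial x^k gives [2/(k+1) if k even, 0 if k odd]. Integrating term-by-term (or equivalently evaluating the antiderivative F(x) = -3*x^4/4 + 2*x^3 + 3*x^2 at the endpoints):
  F(1) − F(−1) = 17/4 − (1/4) = 4.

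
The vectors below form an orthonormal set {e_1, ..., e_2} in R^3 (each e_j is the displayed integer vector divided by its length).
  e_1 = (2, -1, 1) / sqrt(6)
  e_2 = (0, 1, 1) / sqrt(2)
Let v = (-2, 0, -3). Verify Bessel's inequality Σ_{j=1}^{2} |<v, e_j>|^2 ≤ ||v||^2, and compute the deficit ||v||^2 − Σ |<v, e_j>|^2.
Σ |<v, e_j>|^2 = 38/3; ||v||^2 = 13; deficit = 1/3

Write each e_j = u_j / sqrt(<u_j, u_j>) where u_j is the displayed integer vector. Then <v, e_j> = <v, u_j> / sqrt(<u_j, u_j>), so |<v, e_j>|^2 = <v, u_j>^2 / <u_j, u_j>.
Coefficients: <v, e_1> = -7/sqrt(6), <v, e_2> = -3/sqrt(2).
Square and sum: Σ |<v, e_j>|^2 = 38/3.
Compute ||v||^2 = v·v = 13.
Deficit = 13 − 38/3 = 1/3 ≥ 0, confirming Bessel's inequality. (The deficit equals ||v − Σ <v,e_j> e_j||^2, the squared distance from v to span{e_j}.)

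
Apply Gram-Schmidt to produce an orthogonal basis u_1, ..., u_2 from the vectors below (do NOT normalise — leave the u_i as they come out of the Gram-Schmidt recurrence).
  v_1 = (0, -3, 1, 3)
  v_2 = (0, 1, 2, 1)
Orthogonal basis:
  u_1 = (0, -3, 1, 3)
  u_2 = (0, 25/19, 36/19, 13/19)

Apply the Gram-Schmidt recurrence
  u_1 = v_1
  u_i = v_i − Σ_{j<i} ((v_i · u_j) / (u_j · u_j)) · u_j.

Step by step this gives:
  u_1 = (0, -3, 1, 3)
  u_2 = (0, 25/19, 36/19, 13/19)

Orthogonality check:
  u_2 · u_1 = 0 (should be 0)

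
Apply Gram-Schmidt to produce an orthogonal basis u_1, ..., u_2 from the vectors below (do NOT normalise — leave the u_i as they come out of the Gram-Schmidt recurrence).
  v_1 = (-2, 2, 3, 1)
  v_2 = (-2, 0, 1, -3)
Orthogonal basis:
  u_1 = (-2, 2, 3, 1)
  u_2 = (-14/9, -4/9, 1/3, -29/9)

Apply the Gram-Schmidt recurrence
  u_1 = v_1
  u_i = v_i − Σ_{j<i} ((v_i · u_j) / (u_j · u_j)) · u_j.

Step by step this gives:
  u_1 = (-2, 2, 3, 1)
  u_2 = (-14/9, -4/9, 1/3, -29/9)

Orthogonality check:
  u_2 · u_1 = 0 (should be 0)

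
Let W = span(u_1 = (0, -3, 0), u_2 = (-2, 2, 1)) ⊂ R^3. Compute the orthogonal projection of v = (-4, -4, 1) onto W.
proj_W(v) = (-18/5, -4, 9/5)

Set up U = [u_1 | ... | u_2] ∈ R^(3×2). The projector onto W = col(U) is P = U (U^T U)^(-1) U^T.
Compute U^T U =
  [9, -6]
  [-6, 9],
and U^T v = (12, 1).
Solve U^T U · c = U^T v for the coefficients: c = (38/15, 9/5). The projection is proj_W(v) = U c.
Check: (v - proj_W(v)) · u_1 = 0  (should be 0).
Check: (v - proj_W(v)) · u_2 = 0  (should be 0).
Result: proj_W(v) = (-18/5, -4, 9/5).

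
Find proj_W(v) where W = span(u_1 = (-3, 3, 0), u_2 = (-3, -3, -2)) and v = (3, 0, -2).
proj_W(v) = (24/11, -9/11, 5/11)

Set up U = [u_1 | ... | u_2] ∈ R^(3×2). The projector onto W = col(U) is P = U (U^T U)^(-1) U^T.
Compute U^T U =
  [18, 0]
  [0, 22],
and U^T v = (-9, -5).
Solve U^T U · c = U^T v for the coefficients: c = (-1/2, -5/22). The projection is proj_W(v) = U c.
Check: (v - proj_W(v)) · u_1 = 0  (should be 0).
Check: (v - proj_W(v)) · u_2 = 0  (should be 0).
Result: proj_W(v) = (24/11, -9/11, 5/11).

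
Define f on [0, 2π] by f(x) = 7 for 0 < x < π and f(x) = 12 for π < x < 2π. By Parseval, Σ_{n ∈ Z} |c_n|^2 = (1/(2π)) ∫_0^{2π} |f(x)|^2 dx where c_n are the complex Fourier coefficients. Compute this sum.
Σ |c_n|^2 = 193/2

Parseval equates the L^2 energy of f (normalised by 1/(2π)) with the ℓ^2 sum of its Fourier coefficients: (1/(2π)) ∫_0^{2π} |f|^2 = Σ |c_n|^2.
Compute the left side: (1/(2π)) [∫_0^π 7^2 dx + ∫_π^{2π} 12^2 dx] = (1/(2π)) · (49π + 144π) = (49 + 144)/2 = 193/2.
So Σ_{n ∈ Z} |c_n|^2 = 193/2.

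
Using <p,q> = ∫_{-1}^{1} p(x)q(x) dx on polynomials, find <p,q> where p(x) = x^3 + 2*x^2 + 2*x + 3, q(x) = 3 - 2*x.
<p,q> = 278/15

Expand the product: p(x)·q(x) = -2*x^4 - x^3 + 2*x^2 + 9.
∫_{-1}^{1} of each monomial x^k gives [2/(k+1) if k even, 0 if k odd]. Integrating term-by-term (or equivalently evaluating the antiderivative F(x) = -2*x^5/5 - x^4/4 + 2*x^3/3 + 9*x at the endpoints):
  F(1) − F(−1) = 541/60 − (-571/60) = 278/15.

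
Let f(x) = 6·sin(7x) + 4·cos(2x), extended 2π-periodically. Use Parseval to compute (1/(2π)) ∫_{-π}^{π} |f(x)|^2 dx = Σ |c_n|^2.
Σ |c_n|^2 = 26

Expand |f|^2 and use orthogonality of {sin(nx), cos(mx)} on [-π, π]:
  ∫_{-π}^{π} sin(nx)^2 dx = π, ∫ cos(mx)^2 dx = π, and cross terms integrate to 0.
So ∫_{-π}^{π} f(x)^2 dx = 6^2 · π + 4^2 · π = (36 + 16)π.
Divide by 2π: (36 + 16)/2 = 26.
By Parseval, this equals Σ |c_n|^2.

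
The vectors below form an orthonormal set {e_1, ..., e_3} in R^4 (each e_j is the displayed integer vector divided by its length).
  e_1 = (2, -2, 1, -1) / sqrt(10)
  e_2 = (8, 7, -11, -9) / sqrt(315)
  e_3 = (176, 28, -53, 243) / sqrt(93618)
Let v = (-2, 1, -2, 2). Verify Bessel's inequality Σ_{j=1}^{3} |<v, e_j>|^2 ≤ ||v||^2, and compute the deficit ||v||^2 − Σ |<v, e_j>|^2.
Σ |<v, e_j>|^2 = 8059/743; ||v||^2 = 13; deficit = 1600/743

Write each e_j = u_j / sqrt(<u_j, u_j>) where u_j is the displayed integer vector. Then <v, e_j> = <v, u_j> / sqrt(<u_j, u_j>), so |<v, e_j>|^2 = <v, u_j>^2 / <u_j, u_j>.
Coefficients: <v, e_1> = -10/sqrt(10), <v, e_2> = -5/sqrt(315), <v, e_3> = 268/sqrt(93618).
Square and sum: Σ |<v, e_j>|^2 = 8059/743.
Compute ||v||^2 = v·v = 13.
Deficit = 13 − 8059/743 = 1600/743 ≥ 0, confirming Bessel's inequality. (The deficit equals ||v − Σ <v,e_j> e_j||^2, the squared distance from v to span{e_j}.)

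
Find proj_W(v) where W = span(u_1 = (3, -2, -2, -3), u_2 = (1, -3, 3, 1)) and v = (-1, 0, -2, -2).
proj_W(v) = (93/260, 211/260, -491/260, -327/260)

Set up U = [u_1 | ... | u_2] ∈ R^(4×2). The projector onto W = col(U) is P = U (U^T U)^(-1) U^T.
Compute U^T U =
  [26, 0]
  [0, 20],
and U^T v = (7, -9).
Solve U^T U · c = U^T v for the coefficients: c = (7/26, -9/20). The projection is proj_W(v) = U c.
Check: (v - proj_W(v)) · u_1 = 0  (should be 0).
Check: (v - proj_W(v)) · u_2 = 0  (should be 0).
Result: proj_W(v) = (93/260, 211/260, -491/260, -327/260).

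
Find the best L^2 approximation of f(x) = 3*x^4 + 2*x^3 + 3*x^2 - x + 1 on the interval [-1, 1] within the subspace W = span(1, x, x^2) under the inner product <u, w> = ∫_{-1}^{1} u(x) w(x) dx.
g(x) = 39*x^2/7 + x/5 + 26/35

The best approximation g ∈ W is the orthogonal projection of f onto W. Writing g = a_0 + a_1 x + a_2 x^2, the coefficients solve the normal equations G · a = b where
  G_{ij} = <φ_i, φ_j> and b_i = <f, φ_i>, with φ_0 = 1, φ_1 = x, φ_2 = x^2.
G =
  [2, 0, 2/3]
  [0, 2/3, 0]
  [2/3, 0, 2/5],
b = (26/5, 2/15, 286/105).
Solving gives a_0 = 26/35, a_1 = 1/5, a_2 = 39/7, so
  g(x) = 39*x^2/7 + x/5 + 26/35.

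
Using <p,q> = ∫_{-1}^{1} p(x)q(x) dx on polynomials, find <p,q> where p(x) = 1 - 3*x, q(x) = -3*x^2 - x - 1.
<p,q> = -2

Expand the product: p(x)·q(x) = 9*x^3 + 2*x - 1.
∫_{-1}^{1} of each monomial x^k gives [2/(k+1) if k even, 0 if k odd]. Integrating term-by-term (or equivalently evaluating the antiderivative F(x) = 9*x^4/4 + x^2 - x at the endpoints):
  F(1) − F(−1) = 9/4 − (17/4) = -2.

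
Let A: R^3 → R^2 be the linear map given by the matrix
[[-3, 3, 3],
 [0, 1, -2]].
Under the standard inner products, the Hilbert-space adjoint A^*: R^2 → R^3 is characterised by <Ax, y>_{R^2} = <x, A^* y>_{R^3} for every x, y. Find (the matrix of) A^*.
A^* = A^T =
[[-3, 0],
 [3, 1],
 [3, -2]]

For real matrices with standard dot products, the defining identity <Ax, y> = <x, A^* y> gives (Ax)^T y = x^T (A^*) y, i.e. x^T A^T y = x^T (A^*) y. Since this holds for all x, y, we must have A^* = A^T. Therefore
A^* =
[[-3, 0],
 [3, 1],
 [3, -2]].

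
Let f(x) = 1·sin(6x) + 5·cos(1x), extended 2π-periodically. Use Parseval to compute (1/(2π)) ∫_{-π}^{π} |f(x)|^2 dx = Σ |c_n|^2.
Σ |c_n|^2 = 13

Expand |f|^2 and use orthogonality of {sin(nx), cos(mx)} on [-π, π]:
  ∫_{-π}^{π} sin(nx)^2 dx = π, ∫ cos(mx)^2 dx = π, and cross terms integrate to 0.
So ∫_{-π}^{π} f(x)^2 dx = 1^2 · π + 5^2 · π = (1 + 25)π.
Divide by 2π: (1 + 25)/2 = 13.
By Parseval, this equals Σ |c_n|^2.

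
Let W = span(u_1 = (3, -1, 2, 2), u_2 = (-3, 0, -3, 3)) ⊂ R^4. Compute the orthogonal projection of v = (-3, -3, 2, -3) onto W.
proj_W(v) = (-2/3, 2/3, 0, -8/3)

Set up U = [u_1 | ... | u_2] ∈ R^(4×2). The projector onto W = col(U) is P = U (U^T U)^(-1) U^T.
Compute U^T U =
  [18, -9]
  [-9, 27],
and U^T v = (-8, -6).
Solve U^T U · c = U^T v for the coefficients: c = (-2/3, -4/9). The projection is proj_W(v) = U c.
Check: (v - proj_W(v)) · u_1 = 0  (should be 0).
Check: (v - proj_W(v)) · u_2 = 0  (should be 0).
Result: proj_W(v) = (-2/3, 2/3, 0, -8/3).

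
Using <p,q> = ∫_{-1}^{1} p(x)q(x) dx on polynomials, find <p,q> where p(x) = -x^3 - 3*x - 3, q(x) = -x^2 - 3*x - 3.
<p,q> = 136/5

Expand the product: p(x)·q(x) = x^5 + 3*x^4 + 6*x^3 + 12*x^2 + 18*x + 9.
∫_{-1}^{1} of each monomial x^k gives [2/(k+1) if k even, 0 if k odd]. Integrating term-by-term (or equivalently evaluating the antiderivative F(x) = x^6/6 + 3*x^5/5 + 3*x^4/2 + 4*x^3 + 9*x^2 + 9*x at the endpoints):
  F(1) − F(−1) = 364/15 − (-44/15) = 136/5.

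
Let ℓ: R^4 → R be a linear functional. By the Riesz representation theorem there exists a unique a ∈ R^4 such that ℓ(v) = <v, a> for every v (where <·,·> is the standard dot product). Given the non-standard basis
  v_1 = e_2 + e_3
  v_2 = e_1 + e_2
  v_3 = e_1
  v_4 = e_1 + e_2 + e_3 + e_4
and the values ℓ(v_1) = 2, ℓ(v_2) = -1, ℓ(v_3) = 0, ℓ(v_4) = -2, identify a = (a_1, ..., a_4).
a = (0, -1, 3, -4)

Write a = (a_1, ..., a_4) in the standard basis. For each basis vector v_i, ℓ(v_i) = <v_i, a> is a linear equation in the a_j's. Collect the n equations into a matrix system V a = ℓ, where row i of V is v_i (expressed in the standard basis). Since V is invertible (lower-triangular with 1s on the diagonal, up to permutation), solve by back-substitution:
  V =
[[0, 1, 1, 0],
 [1, 1, 0, 0],
 [1, 0, 0, 0],
 [1, 1, 1, 1]]
  V a = (2, -1, 0, -2)
Solving gives a = (0, -1, 3, -4).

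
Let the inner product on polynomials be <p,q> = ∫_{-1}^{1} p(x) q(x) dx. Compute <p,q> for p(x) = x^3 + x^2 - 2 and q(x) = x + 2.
<p,q> = -94/15

Expand the product: p(x)·q(x) = x^4 + 3*x^3 + 2*x^2 - 2*x - 4.
∫_{-1}^{1} of each monomial x^k gives [2/(k+1) if k even, 0 if k odd]. Integrating term-by-term (or equivalently evaluating the antiderivative F(x) = x^5/5 + 3*x^4/4 + 2*x^3/3 - x^2 - 4*x at the endpoints):
  F(1) − F(−1) = -203/60 − (173/60) = -94/15.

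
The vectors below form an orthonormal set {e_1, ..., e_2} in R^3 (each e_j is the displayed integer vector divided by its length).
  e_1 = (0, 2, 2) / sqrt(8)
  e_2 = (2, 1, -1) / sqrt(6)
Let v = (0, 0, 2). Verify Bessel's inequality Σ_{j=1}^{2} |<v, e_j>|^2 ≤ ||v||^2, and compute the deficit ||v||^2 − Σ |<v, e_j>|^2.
Σ |<v, e_j>|^2 = 8/3; ||v||^2 = 4; deficit = 4/3

Write each e_j = u_j / sqrt(<u_j, u_j>) where u_j is the displayed integer vector. Then <v, e_j> = <v, u_j> / sqrt(<u_j, u_j>), so |<v, e_j>|^2 = <v, u_j>^2 / <u_j, u_j>.
Coefficients: <v, e_1> = 4/sqrt(8), <v, e_2> = -2/sqrt(6).
Square and sum: Σ |<v, e_j>|^2 = 8/3.
Compute ||v||^2 = v·v = 4.
Deficit = 4 − 8/3 = 4/3 ≥ 0, confirming Bessel's inequality. (The deficit equals ||v − Σ <v,e_j> e_j||^2, the squared distance from v to span{e_j}.)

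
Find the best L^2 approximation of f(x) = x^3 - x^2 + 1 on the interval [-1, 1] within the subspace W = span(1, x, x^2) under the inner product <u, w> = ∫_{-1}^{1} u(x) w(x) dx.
g(x) = -x^2 + 3*x/5 + 1

The best approximation g ∈ W is the orthogonal projection of f onto W. Writing g = a_0 + a_1 x + a_2 x^2, the coefficients solve the normal equations G · a = b where
  G_{ij} = <φ_i, φ_j> and b_i = <f, φ_i>, with φ_0 = 1, φ_1 = x, φ_2 = x^2.
G =
  [2, 0, 2/3]
  [0, 2/3, 0]
  [2/3, 0, 2/5],
b = (4/3, 2/5, 4/15).
Solving gives a_0 = 1, a_1 = 3/5, a_2 = -1, so
  g(x) = -x^2 + 3*x/5 + 1.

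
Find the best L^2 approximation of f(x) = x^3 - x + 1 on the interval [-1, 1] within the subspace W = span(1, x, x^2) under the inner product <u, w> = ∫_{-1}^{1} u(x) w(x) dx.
g(x) = 1 - 2*x/5

The best approximation g ∈ W is the orthogonal projection of f onto W. Writing g = a_0 + a_1 x + a_2 x^2, the coefficients solve the normal equations G · a = b where
  G_{ij} = <φ_i, φ_j> and b_i = <f, φ_i>, with φ_0 = 1, φ_1 = x, φ_2 = x^2.
G =
  [2, 0, 2/3]
  [0, 2/3, 0]
  [2/3, 0, 2/5],
b = (2, -4/15, 2/3).
Solving gives a_0 = 1, a_1 = -2/5, a_2 = 0, so
  g(x) = 1 - 2*x/5.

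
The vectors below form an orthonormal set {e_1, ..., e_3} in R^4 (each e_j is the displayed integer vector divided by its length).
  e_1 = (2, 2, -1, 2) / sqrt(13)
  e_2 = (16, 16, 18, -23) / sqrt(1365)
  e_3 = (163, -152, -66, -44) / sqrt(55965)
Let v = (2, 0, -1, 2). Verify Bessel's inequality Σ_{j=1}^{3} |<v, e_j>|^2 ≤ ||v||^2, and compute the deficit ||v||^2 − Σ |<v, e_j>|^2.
Σ |<v, e_j>|^2 = 4601/533; ||v||^2 = 9; deficit = 196/533

Write each e_j = u_j / sqrt(<u_j, u_j>) where u_j is the displayed integer vector. Then <v, e_j> = <v, u_j> / sqrt(<u_j, u_j>), so |<v, e_j>|^2 = <v, u_j>^2 / <u_j, u_j>.
Coefficients: <v, e_1> = 9/sqrt(13), <v, e_2> = -32/sqrt(1365), <v, e_3> = 304/sqrt(55965).
Square and sum: Σ |<v, e_j>|^2 = 4601/533.
Compute ||v||^2 = v·v = 9.
Deficit = 9 − 4601/533 = 196/533 ≥ 0, confirming Bessel's inequality. (The deficit equals ||v − Σ <v,e_j> e_j||^2, the squared distance from v to span{e_j}.)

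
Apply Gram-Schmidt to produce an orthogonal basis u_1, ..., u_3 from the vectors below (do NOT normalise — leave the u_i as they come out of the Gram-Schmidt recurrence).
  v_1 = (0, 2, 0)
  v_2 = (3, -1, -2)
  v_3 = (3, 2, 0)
Orthogonal basis:
  u_1 = (0, 2, 0)
  u_2 = (3, 0, -2)
  u_3 = (12/13, 0, 18/13)

Apply the Gram-Schmidt recurrence
  u_1 = v_1
  u_i = v_i − Σ_{j<i} ((v_i · u_j) / (u_j · u_j)) · u_j.

Step by step this gives:
  u_1 = (0, 2, 0)
  u_2 = (3, 0, -2)
  u_3 = (12/13, 0, 18/13)

Orthogonality check:
  u_2 · u_1 = 0 (should be 0)
  u_3 · u_1 = 0 (should be 0)
  u_3 · u_2 = 0 (should be 0)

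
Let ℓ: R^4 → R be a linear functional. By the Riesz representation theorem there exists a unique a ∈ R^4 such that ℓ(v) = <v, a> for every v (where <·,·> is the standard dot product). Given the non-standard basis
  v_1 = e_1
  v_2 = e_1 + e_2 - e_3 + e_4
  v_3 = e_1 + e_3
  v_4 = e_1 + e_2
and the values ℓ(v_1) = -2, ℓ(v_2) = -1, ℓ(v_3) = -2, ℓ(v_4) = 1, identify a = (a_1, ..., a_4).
a = (-2, 3, 0, -2)

Write a = (a_1, ..., a_4) in the standard basis. For each basis vector v_i, ℓ(v_i) = <v_i, a> is a linear equation in the a_j's. Collect the n equations into a matrix system V a = ℓ, where row i of V is v_i (expressed in the standard basis). Since V is invertible (lower-triangular with 1s on the diagonal, up to permutation), solve by back-substitution:
  V =
[[1, 0, 0, 0],
 [1, 1, -1, 1],
 [1, 0, 1, 0],
 [1, 1, 0, 0]]
  V a = (-2, -1, -2, 1)
Solving gives a = (-2, 3, 0, -2).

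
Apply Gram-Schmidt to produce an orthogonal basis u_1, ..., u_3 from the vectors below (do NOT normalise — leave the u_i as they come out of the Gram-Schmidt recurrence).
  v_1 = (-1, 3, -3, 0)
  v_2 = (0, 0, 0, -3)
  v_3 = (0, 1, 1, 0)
Orthogonal basis:
  u_1 = (-1, 3, -3, 0)
  u_2 = (0, 0, 0, -3)
  u_3 = (0, 1, 1, 0)

Apply the Gram-Schmidt recurrence
  u_1 = v_1
  u_i = v_i − Σ_{j<i} ((v_i · u_j) / (u_j · u_j)) · u_j.

Step by step this gives:
  u_1 = (-1, 3, -3, 0)
  u_2 = (0, 0, 0, -3)
  u_3 = (0, 1, 1, 0)

Orthogonality check:
  u_2 · u_1 = 0 (should be 0)
  u_3 · u_1 = 0 (should be 0)
  u_3 · u_2 = 0 (should be 0)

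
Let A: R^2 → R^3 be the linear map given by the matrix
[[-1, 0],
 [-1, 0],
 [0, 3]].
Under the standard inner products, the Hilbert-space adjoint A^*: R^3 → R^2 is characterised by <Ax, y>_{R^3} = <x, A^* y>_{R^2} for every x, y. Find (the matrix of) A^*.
A^* = A^T =
[[-1, -1, 0],
 [0, 0, 3]]

For real matrices with standard dot products, the defining identity <Ax, y> = <x, A^* y> gives (Ax)^T y = x^T (A^*) y, i.e. x^T A^T y = x^T (A^*) y. Since this holds for all x, y, we must have A^* = A^T. Therefore
A^* =
[[-1, -1, 0],
 [0, 0, 3]].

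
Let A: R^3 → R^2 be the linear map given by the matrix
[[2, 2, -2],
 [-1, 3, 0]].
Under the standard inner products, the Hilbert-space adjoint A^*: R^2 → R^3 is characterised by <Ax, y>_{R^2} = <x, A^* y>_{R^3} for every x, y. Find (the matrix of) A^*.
A^* = A^T =
[[2, -1],
 [2, 3],
 [-2, 0]]

For real matrices with standard dot products, the defining identity <Ax, y> = <x, A^* y> gives (Ax)^T y = x^T (A^*) y, i.e. x^T A^T y = x^T (A^*) y. Since this holds for all x, y, we must have A^* = A^T. Therefore
A^* =
[[2, -1],
 [2, 3],
 [-2, 0]].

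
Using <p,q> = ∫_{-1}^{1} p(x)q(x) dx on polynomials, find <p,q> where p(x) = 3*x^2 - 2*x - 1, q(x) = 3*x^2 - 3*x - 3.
<p,q> = 28/5

Expand the product: p(x)·q(x) = 9*x^4 - 15*x^3 - 6*x^2 + 9*x + 3.
∫_{-1}^{1} of each monomial x^k gives [2/(k+1) if k even, 0 if k odd]. Integrating term-by-term (or equivalently evaluating the antiderivative F(x) = 9*x^5/5 - 15*x^4/4 - 2*x^3 + 9*x^2/2 + 3*x at the endpoints):
  F(1) − F(−1) = 71/20 − (-41/20) = 28/5.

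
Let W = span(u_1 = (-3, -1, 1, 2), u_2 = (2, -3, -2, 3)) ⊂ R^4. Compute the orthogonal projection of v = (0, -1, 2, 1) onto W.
proj_W(v) = (-334/389, -203/389, 78/389, 331/389)

Set up U = [u_1 | ... | u_2] ∈ R^(4×2). The projector onto W = col(U) is P = U (U^T U)^(-1) U^T.
Compute U^T U =
  [15, 1]
  [1, 26],
and U^T v = (5, 2).
Solve U^T U · c = U^T v for the coefficients: c = (128/389, 25/389). The projection is proj_W(v) = U c.
Check: (v - proj_W(v)) · u_1 = 0  (should be 0).
Check: (v - proj_W(v)) · u_2 = 0  (should be 0).
Result: proj_W(v) = (-334/389, -203/389, 78/389, 331/389).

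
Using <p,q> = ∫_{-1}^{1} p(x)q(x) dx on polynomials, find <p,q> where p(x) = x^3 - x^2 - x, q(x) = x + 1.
<p,q> = -14/15

Expand the product: p(x)·q(x) = x^4 - 2*x^2 - x.
∫_{-1}^{1} of each monomial x^k gives [2/(k+1) if k even, 0 if k odd]. Integrating term-by-term (or equivalently evaluating the antiderivative F(x) = x^5/5 - 2*x^3/3 - x^2/2 at the endpoints):
  F(1) − F(−1) = -29/30 − (-1/30) = -14/15.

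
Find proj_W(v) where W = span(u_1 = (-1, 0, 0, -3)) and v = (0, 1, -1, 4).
proj_W(v) = (6/5, 0, 0, 18/5)

Set up U = [u_1 | ... | u_1] ∈ R^(4×1). The projector onto W = col(U) is P = U (U^T U)^(-1) U^T.
Compute U^T U =
  [10],
and U^T v = (-12).
Solve U^T U · c = U^T v for the coefficients: c = (-6/5). The projection is proj_W(v) = U c.
Check: (v - proj_W(v)) · u_1 = 0  (should be 0).
Result: proj_W(v) = (6/5, 0, 0, 18/5).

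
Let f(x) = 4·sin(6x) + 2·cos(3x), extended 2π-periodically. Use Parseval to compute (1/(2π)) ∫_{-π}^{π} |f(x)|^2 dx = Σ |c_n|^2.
Σ |c_n|^2 = 10

Expand |f|^2 and use orthogonality of {sin(nx), cos(mx)} on [-π, π]:
  ∫_{-π}^{π} sin(nx)^2 dx = π, ∫ cos(mx)^2 dx = π, and cross terms integrate to 0.
So ∫_{-π}^{π} f(x)^2 dx = 4^2 · π + 2^2 · π = (16 + 4)π.
Divide by 2π: (16 + 4)/2 = 10.
By Parseval, this equals Σ |c_n|^2.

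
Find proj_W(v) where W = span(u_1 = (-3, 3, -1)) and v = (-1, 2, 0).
proj_W(v) = (-27/19, 27/19, -9/19)

Set up U = [u_1 | ... | u_1] ∈ R^(3×1). The projector onto W = col(U) is P = U (U^T U)^(-1) U^T.
Compute U^T U =
  [19],
and U^T v = (9).
Solve U^T U · c = U^T v for the coefficients: c = (9/19). The projection is proj_W(v) = U c.
Check: (v - proj_W(v)) · u_1 = 0  (should be 0).
Result: proj_W(v) = (-27/19, 27/19, -9/19).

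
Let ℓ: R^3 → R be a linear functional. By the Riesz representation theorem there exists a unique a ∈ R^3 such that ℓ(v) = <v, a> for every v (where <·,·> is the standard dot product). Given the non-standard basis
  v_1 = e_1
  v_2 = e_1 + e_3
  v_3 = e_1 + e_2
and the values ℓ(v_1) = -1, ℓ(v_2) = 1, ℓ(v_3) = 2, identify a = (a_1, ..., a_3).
a = (-1, 3, 2)

Write a = (a_1, ..., a_3) in the standard basis. For each basis vector v_i, ℓ(v_i) = <v_i, a> is a linear equation in the a_j's. Collect the n equations into a matrix system V a = ℓ, where row i of V is v_i (expressed in the standard basis). Since V is invertible (lower-triangular with 1s on the diagonal, up to permutation), solve by back-substitution:
  V =
[[1, 0, 0],
 [1, 0, 1],
 [1, 1, 0]]
  V a = (-1, 1, 2)
Solving gives a = (-1, 3, 2).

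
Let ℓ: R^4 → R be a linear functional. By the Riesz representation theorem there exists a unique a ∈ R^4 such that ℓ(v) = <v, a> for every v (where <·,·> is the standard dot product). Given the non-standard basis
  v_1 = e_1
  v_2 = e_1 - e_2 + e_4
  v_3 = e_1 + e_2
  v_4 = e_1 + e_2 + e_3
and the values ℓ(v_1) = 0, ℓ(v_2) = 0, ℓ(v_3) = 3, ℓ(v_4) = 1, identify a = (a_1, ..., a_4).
a = (0, 3, -2, 3)

Write a = (a_1, ..., a_4) in the standard basis. For each basis vector v_i, ℓ(v_i) = <v_i, a> is a linear equation in the a_j's. Collect the n equations into a matrix system V a = ℓ, where row i of V is v_i (expressed in the standard basis). Since V is invertible (lower-triangular with 1s on the diagonal, up to permutation), solve by back-substitution:
  V =
[[1, 0, 0, 0],
 [1, -1, 0, 1],
 [1, 1, 0, 0],
 [1, 1, 1, 0]]
  V a = (0, 0, 3, 1)
Solving gives a = (0, 3, -2, 3).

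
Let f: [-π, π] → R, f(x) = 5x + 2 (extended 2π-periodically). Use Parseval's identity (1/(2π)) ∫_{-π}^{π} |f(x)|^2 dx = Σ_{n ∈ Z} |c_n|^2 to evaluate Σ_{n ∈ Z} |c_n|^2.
Σ |c_n|^2 = 25π^2/3 + 4

Expand and integrate term by term over [-π, π]:
  ∫ (5x)^2 dx = 25·(2π^3/3); ∫ 2·5·(2)·x dx = 0 (odd integrand); ∫ 2^2 dx = 4·2π.
So (1/(2π)) ∫_{-π}^{π} (5x + 2)^2 dx = 25π^2/3 + 4 = 25π^2/3 + 4.
Parseval ⇒ Σ |c_n|^2 = 25π^2/3 + 4.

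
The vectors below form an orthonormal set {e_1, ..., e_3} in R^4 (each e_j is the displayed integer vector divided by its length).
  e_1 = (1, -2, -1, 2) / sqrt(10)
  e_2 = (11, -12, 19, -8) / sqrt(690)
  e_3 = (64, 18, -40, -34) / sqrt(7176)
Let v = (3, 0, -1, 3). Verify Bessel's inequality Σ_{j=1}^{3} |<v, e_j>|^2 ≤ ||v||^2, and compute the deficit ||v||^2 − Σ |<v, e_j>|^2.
Σ |<v, e_j>|^2 = 25/2; ||v||^2 = 19; deficit = 13/2

Write each e_j = u_j / sqrt(<u_j, u_j>) where u_j is the displayed integer vector. Then <v, e_j> = <v, u_j> / sqrt(<u_j, u_j>), so |<v, e_j>|^2 = <v, u_j>^2 / <u_j, u_j>.
Coefficients: <v, e_1> = 10/sqrt(10), <v, e_2> = -10/sqrt(690), <v, e_3> = 130/sqrt(7176).
Square and sum: Σ |<v, e_j>|^2 = 25/2.
Compute ||v||^2 = v·v = 19.
Deficit = 19 − 25/2 = 13/2 ≥ 0, confirming Bessel's inequality. (The deficit equals ||v − Σ <v,e_j> e_j||^2, the squared distance from v to span{e_j}.)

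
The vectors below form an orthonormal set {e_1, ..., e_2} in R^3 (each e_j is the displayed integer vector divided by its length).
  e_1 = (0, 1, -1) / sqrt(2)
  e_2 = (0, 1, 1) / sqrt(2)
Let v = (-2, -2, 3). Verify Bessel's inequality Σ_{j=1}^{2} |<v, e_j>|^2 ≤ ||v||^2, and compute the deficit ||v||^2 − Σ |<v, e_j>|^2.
Σ |<v, e_j>|^2 = 13; ||v||^2 = 17; deficit = 4

Write each e_j = u_j / sqrt(<u_j, u_j>) where u_j is the displayed integer vector. Then <v, e_j> = <v, u_j> / sqrt(<u_j, u_j>), so |<v, e_j>|^2 = <v, u_j>^2 / <u_j, u_j>.
Coefficients: <v, e_1> = -5/sqrt(2), <v, e_2> = 1/sqrt(2).
Square and sum: Σ |<v, e_j>|^2 = 13.
Compute ||v||^2 = v·v = 17.
Deficit = 17 − 13 = 4 ≥ 0, confirming Bessel's inequality. (The deficit equals ||v − Σ <v,e_j> e_j||^2, the squared distance from v to span{e_j}.)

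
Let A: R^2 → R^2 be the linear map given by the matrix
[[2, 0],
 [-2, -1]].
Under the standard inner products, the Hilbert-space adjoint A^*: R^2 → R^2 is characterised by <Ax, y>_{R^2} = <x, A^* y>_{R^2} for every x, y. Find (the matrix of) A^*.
A^* = A^T =
[[2, -2],
 [0, -1]]

For real matrices with standard dot products, the defining identity <Ax, y> = <x, A^* y> gives (Ax)^T y = x^T (A^*) y, i.e. x^T A^T y = x^T (A^*) y. Since this holds for all x, y, we must have A^* = A^T. Therefore
A^* =
[[2, -2],
 [0, -1]].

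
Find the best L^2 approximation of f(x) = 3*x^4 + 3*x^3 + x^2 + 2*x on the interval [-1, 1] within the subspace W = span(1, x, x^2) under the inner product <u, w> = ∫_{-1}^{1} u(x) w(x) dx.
g(x) = 25*x^2/7 + 19*x/5 - 9/35

The best approximation g ∈ W is the orthogonal projection of f onto W. Writing g = a_0 + a_1 x + a_2 x^2, the coefficients solve the normal equations G · a = b where
  G_{ij} = <φ_i, φ_j> and b_i = <f, φ_i>, with φ_0 = 1, φ_1 = x, φ_2 = x^2.
G =
  [2, 0, 2/3]
  [0, 2/3, 0]
  [2/3, 0, 2/5],
b = (28/15, 38/15, 44/35).
Solving gives a_0 = -9/35, a_1 = 19/5, a_2 = 25/7, so
  g(x) = 25*x^2/7 + 19*x/5 - 9/35.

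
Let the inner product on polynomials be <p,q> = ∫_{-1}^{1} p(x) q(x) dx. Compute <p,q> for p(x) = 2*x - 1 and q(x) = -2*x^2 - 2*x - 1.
<p,q> = 2/3

Expand the product: p(x)·q(x) = -4*x^3 - 2*x^2 + 1.
∫_{-1}^{1} of each monomial x^k gives [2/(k+1) if k even, 0 if k odd]. Integrating term-by-term (or equivalently evaluating the antiderivative F(x) = -x^4 - 2*x^3/3 + x at the endpoints):
  F(1) − F(−1) = -2/3 − (-4/3) = 2/3.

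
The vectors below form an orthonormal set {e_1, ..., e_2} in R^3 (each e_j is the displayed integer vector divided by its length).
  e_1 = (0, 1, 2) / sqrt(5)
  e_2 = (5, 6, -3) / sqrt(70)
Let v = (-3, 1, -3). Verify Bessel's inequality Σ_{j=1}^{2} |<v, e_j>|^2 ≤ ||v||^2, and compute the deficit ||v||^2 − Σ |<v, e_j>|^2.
Σ |<v, e_j>|^2 = 5; ||v||^2 = 19; deficit = 14

Write each e_j = u_j / sqrt(<u_j, u_j>) where u_j is the displayed integer vector. Then <v, e_j> = <v, u_j> / sqrt(<u_j, u_j>), so |<v, e_j>|^2 = <v, u_j>^2 / <u_j, u_j>.
Coefficients: <v, e_1> = -5/sqrt(5), <v, e_2> = 0/sqrt(70).
Square and sum: Σ |<v, e_j>|^2 = 5.
Compute ||v||^2 = v·v = 19.
Deficit = 19 − 5 = 14 ≥ 0, confirming Bessel's inequality. (The deficit equals ||v − Σ <v,e_j> e_j||^2, the squared distance from v to span{e_j}.)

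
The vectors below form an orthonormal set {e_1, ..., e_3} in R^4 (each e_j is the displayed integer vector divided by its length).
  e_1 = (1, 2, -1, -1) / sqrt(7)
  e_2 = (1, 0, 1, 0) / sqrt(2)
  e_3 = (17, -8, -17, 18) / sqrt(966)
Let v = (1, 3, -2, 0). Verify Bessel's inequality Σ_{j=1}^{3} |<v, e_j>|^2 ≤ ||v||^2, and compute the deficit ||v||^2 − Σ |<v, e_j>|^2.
Σ |<v, e_j>|^2 = 295/23; ||v||^2 = 14; deficit = 27/23

Write each e_j = u_j / sqrt(<u_j, u_j>) where u_j is the displayed integer vector. Then <v, e_j> = <v, u_j> / sqrt(<u_j, u_j>), so |<v, e_j>|^2 = <v, u_j>^2 / <u_j, u_j>.
Coefficients: <v, e_1> = 9/sqrt(7), <v, e_2> = -1/sqrt(2), <v, e_3> = 27/sqrt(966).
Square and sum: Σ |<v, e_j>|^2 = 295/23.
Compute ||v||^2 = v·v = 14.
Deficit = 14 − 295/23 = 27/23 ≥ 0, confirming Bessel's inequality. (The deficit equals ||v − Σ <v,e_j> e_j||^2, the squared distance from v to span{e_j}.)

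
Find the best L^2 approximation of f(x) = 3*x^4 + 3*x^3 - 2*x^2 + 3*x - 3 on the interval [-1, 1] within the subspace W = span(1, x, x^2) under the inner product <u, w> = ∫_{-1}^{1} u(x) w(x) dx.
g(x) = 4*x^2/7 + 24*x/5 - 114/35

The best approximation g ∈ W is the orthogonal projection of f onto W. Writing g = a_0 + a_1 x + a_2 x^2, the coefficients solve the normal equations G · a = b where
  G_{ij} = <φ_i, φ_j> and b_i = <f, φ_i>, with φ_0 = 1, φ_1 = x, φ_2 = x^2.
G =
  [2, 0, 2/3]
  [0, 2/3, 0]
  [2/3, 0, 2/5],
b = (-92/15, 16/5, -68/35).
Solving gives a_0 = -114/35, a_1 = 24/5, a_2 = 4/7, so
  g(x) = 4*x^2/7 + 24*x/5 - 114/35.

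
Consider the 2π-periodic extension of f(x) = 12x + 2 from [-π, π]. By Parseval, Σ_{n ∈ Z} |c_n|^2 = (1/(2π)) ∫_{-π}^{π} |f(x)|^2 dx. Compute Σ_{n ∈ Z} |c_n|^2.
Σ |c_n|^2 = 48π^2 + 4

Expand and integrate term by term over [-π, π]:
  ∫ (12x)^2 dx = 144·(2π^3/3); ∫ 2·12·(2)·x dx = 0 (odd integrand); ∫ 2^2 dx = 4·2π.
So (1/(2π)) ∫_{-π}^{π} (12x + 2)^2 dx = 144π^2/3 + 4 = 48π^2 + 4.
Parseval ⇒ Σ |c_n|^2 = 48π^2 + 4.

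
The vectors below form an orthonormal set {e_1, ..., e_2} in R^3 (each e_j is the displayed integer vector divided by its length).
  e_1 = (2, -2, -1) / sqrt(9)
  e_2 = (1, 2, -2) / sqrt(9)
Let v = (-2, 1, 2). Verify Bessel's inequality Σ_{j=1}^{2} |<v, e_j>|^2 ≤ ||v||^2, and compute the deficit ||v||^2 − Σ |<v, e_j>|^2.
Σ |<v, e_j>|^2 = 80/9; ||v||^2 = 9; deficit = 1/9

Write each e_j = u_j / sqrt(<u_j, u_j>) where u_j is the displayed integer vector. Then <v, e_j> = <v, u_j> / sqrt(<u_j, u_j>), so |<v, e_j>|^2 = <v, u_j>^2 / <u_j, u_j>.
Coefficients: <v, e_1> = -8/sqrt(9), <v, e_2> = -4/sqrt(9).
Square and sum: Σ |<v, e_j>|^2 = 80/9.
Compute ||v||^2 = v·v = 9.
Deficit = 9 − 80/9 = 1/9 ≥ 0, confirming Bessel's inequality. (The deficit equals ||v − Σ <v,e_j> e_j||^2, the squared distance from v to span{e_j}.)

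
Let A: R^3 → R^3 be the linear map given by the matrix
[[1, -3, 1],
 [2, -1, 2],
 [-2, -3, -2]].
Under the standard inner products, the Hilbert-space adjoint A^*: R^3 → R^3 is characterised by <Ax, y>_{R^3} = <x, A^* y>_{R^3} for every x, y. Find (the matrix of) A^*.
A^* = A^T =
[[1, 2, -2],
 [-3, -1, -3],
 [1, 2, -2]]

For real matrices with standard dot products, the defining identity <Ax, y> = <x, A^* y> gives (Ax)^T y = x^T (A^*) y, i.e. x^T A^T y = x^T (A^*) y. Since this holds for all x, y, we must have A^* = A^T. Therefore
A^* =
[[1, 2, -2],
 [-3, -1, -3],
 [1, 2, -2]].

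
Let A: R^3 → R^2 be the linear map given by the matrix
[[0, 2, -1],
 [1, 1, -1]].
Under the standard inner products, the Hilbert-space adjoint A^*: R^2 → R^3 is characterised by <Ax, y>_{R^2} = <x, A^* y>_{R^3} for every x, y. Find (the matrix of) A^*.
A^* = A^T =
[[0, 1],
 [2, 1],
 [-1, -1]]

For real matrices with standard dot products, the defining identity <Ax, y> = <x, A^* y> gives (Ax)^T y = x^T (A^*) y, i.e. x^T A^T y = x^T (A^*) y. Since this holds for all x, y, we must have A^* = A^T. Therefore
A^* =
[[0, 1],
 [2, 1],
 [-1, -1]].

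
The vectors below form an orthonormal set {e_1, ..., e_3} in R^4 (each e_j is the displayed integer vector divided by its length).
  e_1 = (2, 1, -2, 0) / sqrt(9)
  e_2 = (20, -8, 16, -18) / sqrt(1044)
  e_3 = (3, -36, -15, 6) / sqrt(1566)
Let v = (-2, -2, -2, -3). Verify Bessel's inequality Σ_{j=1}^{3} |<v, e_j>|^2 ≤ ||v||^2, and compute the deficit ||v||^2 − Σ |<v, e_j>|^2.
Σ |<v, e_j>|^2 = 13/3; ||v||^2 = 21; deficit = 50/3

Write each e_j = u_j / sqrt(<u_j, u_j>) where u_j is the displayed integer vector. Then <v, e_j> = <v, u_j> / sqrt(<u_j, u_j>), so |<v, e_j>|^2 = <v, u_j>^2 / <u_j, u_j>.
Coefficients: <v, e_1> = -2/sqrt(9), <v, e_2> = -2/sqrt(1044), <v, e_3> = 78/sqrt(1566).
Square and sum: Σ |<v, e_j>|^2 = 13/3.
Compute ||v||^2 = v·v = 21.
Deficit = 21 − 13/3 = 50/3 ≥ 0, confirming Bessel's inequality. (The deficit equals ||v − Σ <v,e_j> e_j||^2, the squared distance from v to span{e_j}.)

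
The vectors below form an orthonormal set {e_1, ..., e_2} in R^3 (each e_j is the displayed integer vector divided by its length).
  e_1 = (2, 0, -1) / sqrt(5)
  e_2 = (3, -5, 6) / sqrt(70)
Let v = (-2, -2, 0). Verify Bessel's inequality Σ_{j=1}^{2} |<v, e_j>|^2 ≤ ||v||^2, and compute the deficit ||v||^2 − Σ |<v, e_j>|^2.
Σ |<v, e_j>|^2 = 24/7; ||v||^2 = 8; deficit = 32/7

Write each e_j = u_j / sqrt(<u_j, u_j>) where u_j is the displayed integer vector. Then <v, e_j> = <v, u_j> / sqrt(<u_j, u_j>), so |<v, e_j>|^2 = <v, u_j>^2 / <u_j, u_j>.
Coefficients: <v, e_1> = -4/sqrt(5), <v, e_2> = 4/sqrt(70).
Square and sum: Σ |<v, e_j>|^2 = 24/7.
Compute ||v||^2 = v·v = 8.
Deficit = 8 − 24/7 = 32/7 ≥ 0, confirming Bessel's inequality. (The deficit equals ||v − Σ <v,e_j> e_j||^2, the squared distance from v to span{e_j}.)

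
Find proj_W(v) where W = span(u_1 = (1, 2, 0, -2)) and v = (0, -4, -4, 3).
proj_W(v) = (-14/9, -28/9, 0, 28/9)

Set up U = [u_1 | ... | u_1] ∈ R^(4×1). The projector onto W = col(U) is P = U (U^T U)^(-1) U^T.
Compute U^T U =
  [9],
and U^T v = (-14).
Solve U^T U · c = U^T v for the coefficients: c = (-14/9). The projection is proj_W(v) = U c.
Check: (v - proj_W(v)) · u_1 = 0  (should be 0).
Result: proj_W(v) = (-14/9, -28/9, 0, 28/9).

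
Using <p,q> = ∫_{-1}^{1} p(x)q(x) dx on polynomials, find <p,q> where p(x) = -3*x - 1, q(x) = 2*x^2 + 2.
<p,q> = -16/3

Expand the product: p(x)·q(x) = -6*x^3 - 2*x^2 - 6*x - 2.
∫_{-1}^{1} of each monomial x^k gives [2/(k+1) if k even, 0 if k odd]. Integrating term-by-term (or equivalently evaluating the antiderivative F(x) = -3*x^4/2 - 2*x^3/3 - 3*x^2 - 2*x at the endpoints):
  F(1) − F(−1) = -43/6 − (-11/6) = -16/3.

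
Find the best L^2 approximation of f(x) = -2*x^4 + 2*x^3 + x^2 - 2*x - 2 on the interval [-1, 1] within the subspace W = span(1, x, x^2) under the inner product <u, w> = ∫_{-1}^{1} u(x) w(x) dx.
g(x) = -5*x^2/7 - 4*x/5 - 64/35

The best approximation g ∈ W is the orthogonal projection of f onto W. Writing g = a_0 + a_1 x + a_2 x^2, the coefficients solve the normal equations G · a = b where
  G_{ij} = <φ_i, φ_j> and b_i = <f, φ_i>, with φ_0 = 1, φ_1 = x, φ_2 = x^2.
G =
  [2, 0, 2/3]
  [0, 2/3, 0]
  [2/3, 0, 2/5],
b = (-62/15, -8/15, -158/105).
Solving gives a_0 = -64/35, a_1 = -4/5, a_2 = -5/7, so
  g(x) = -5*x^2/7 - 4*x/5 - 64/35.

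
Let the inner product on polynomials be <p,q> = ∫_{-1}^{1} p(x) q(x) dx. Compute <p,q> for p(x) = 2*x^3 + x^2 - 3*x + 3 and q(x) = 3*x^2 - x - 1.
<p,q> = 26/15

Expand the product: p(x)·q(x) = 6*x^5 + x^4 - 12*x^3 + 11*x^2 - 3.
∫_{-1}^{1} of each monomial x^k gives [2/(k+1) if k even, 0 if k odd]. Integrating term-by-term (or equivalently evaluating the antiderivative F(x) = x^6 + x^5/5 - 3*x^4 + 11*x^3/3 - 3*x at the endpoints):
  F(1) − F(−1) = -17/15 − (-43/15) = 26/15.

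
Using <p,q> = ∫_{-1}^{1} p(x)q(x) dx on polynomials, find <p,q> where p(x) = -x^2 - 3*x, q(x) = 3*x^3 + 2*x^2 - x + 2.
<p,q> = -56/15

Expand the product: p(x)·q(x) = -3*x^5 - 11*x^4 - 5*x^3 + x^2 - 6*x.
∫_{-1}^{1} of each monomial x^k gives [2/(k+1) if k even, 0 if k odd]. Integrating term-by-term (or equivalently evaluating the antiderivative F(x) = -x^6/2 - 11*x^5/5 - 5*x^4/4 + x^3/3 - 3*x^2 at the endpoints):
  F(1) − F(−1) = -397/60 − (-173/60) = -56/15.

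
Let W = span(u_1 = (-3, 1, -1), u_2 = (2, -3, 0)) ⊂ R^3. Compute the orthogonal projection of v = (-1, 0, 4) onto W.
proj_W(v) = (1/2, 1, 1/2)

Set up U = [u_1 | ... | u_2] ∈ R^(3×2). The projector onto W = col(U) is P = U (U^T U)^(-1) U^T.
Compute U^T U =
  [11, -9]
  [-9, 13],
and U^T v = (-1, -2).
Solve U^T U · c = U^T v for the coefficients: c = (-1/2, -1/2). The projection is proj_W(v) = U c.
Check: (v - proj_W(v)) · u_1 = 0  (should be 0).
Check: (v - proj_W(v)) · u_2 = 0  (should be 0).
Result: proj_W(v) = (1/2, 1, 1/2).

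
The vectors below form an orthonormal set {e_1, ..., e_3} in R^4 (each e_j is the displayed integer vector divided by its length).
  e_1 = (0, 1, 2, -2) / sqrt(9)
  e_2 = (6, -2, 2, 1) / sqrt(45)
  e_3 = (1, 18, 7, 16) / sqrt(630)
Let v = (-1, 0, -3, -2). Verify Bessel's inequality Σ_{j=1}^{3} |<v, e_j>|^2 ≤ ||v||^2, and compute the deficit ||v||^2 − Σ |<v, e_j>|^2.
Σ |<v, e_j>|^2 = 66/7; ||v||^2 = 14; deficit = 32/7

Write each e_j = u_j / sqrt(<u_j, u_j>) where u_j is the displayed integer vector. Then <v, e_j> = <v, u_j> / sqrt(<u_j, u_j>), so |<v, e_j>|^2 = <v, u_j>^2 / <u_j, u_j>.
Coefficients: <v, e_1> = -2/sqrt(9), <v, e_2> = -14/sqrt(45), <v, e_3> = -54/sqrt(630).
Square and sum: Σ |<v, e_j>|^2 = 66/7.
Compute ||v||^2 = v·v = 14.
Deficit = 14 − 66/7 = 32/7 ≥ 0, confirming Bessel's inequality. (The deficit equals ||v − Σ <v,e_j> e_j||^2, the squared distance from v to span{e_j}.)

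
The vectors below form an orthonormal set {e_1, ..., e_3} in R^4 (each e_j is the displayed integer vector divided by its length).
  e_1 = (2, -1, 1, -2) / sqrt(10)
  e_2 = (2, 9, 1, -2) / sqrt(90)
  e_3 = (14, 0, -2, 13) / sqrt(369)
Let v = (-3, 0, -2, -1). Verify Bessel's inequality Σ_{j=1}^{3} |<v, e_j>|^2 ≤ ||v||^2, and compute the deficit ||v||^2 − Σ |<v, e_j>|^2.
Σ |<v, e_j>|^2 = 453/41; ||v||^2 = 14; deficit = 121/41

Write each e_j = u_j / sqrt(<u_j, u_j>) where u_j is the displayed integer vector. Then <v, e_j> = <v, u_j> / sqrt(<u_j, u_j>), so |<v, e_j>|^2 = <v, u_j>^2 / <u_j, u_j>.
Coefficients: <v, e_1> = -6/sqrt(10), <v, e_2> = -6/sqrt(90), <v, e_3> = -51/sqrt(369).
Square and sum: Σ |<v, e_j>|^2 = 453/41.
Compute ||v||^2 = v·v = 14.
Deficit = 14 − 453/41 = 121/41 ≥ 0, confirming Bessel's inequality. (The deficit equals ||v − Σ <v,e_j> e_j||^2, the squared distance from v to span{e_j}.)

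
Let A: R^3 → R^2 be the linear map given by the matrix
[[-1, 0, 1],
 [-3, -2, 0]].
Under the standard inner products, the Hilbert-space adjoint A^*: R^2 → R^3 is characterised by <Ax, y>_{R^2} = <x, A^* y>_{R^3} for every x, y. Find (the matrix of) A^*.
A^* = A^T =
[[-1, -3],
 [0, -2],
 [1, 0]]

For real matrices with standard dot products, the defining identity <Ax, y> = <x, A^* y> gives (Ax)^T y = x^T (A^*) y, i.e. x^T A^T y = x^T (A^*) y. Since this holds for all x, y, we must have A^* = A^T. Therefore
A^* =
[[-1, -3],
 [0, -2],
 [1, 0]].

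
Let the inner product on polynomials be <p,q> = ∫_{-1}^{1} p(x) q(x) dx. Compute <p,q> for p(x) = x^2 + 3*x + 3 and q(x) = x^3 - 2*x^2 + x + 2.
<p,q> = 176/15

Expand the product: p(x)·q(x) = x^5 + x^4 - 2*x^3 - x^2 + 9*x + 6.
∫_{-1}^{1} of each monomial x^k gives [2/(k+1) if k even, 0 if k odd]. Integrating term-by-term (or equivalently evaluating the antiderivative F(x) = x^6/6 + x^5/5 - x^4/2 - x^3/3 + 9*x^2/2 + 6*x at the endpoints):
  F(1) − F(−1) = 301/30 − (-17/10) = 176/15.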